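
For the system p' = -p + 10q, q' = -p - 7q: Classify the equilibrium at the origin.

A = [[-1,10],[-1,-7]]; det(A-λI) = λ^2 + 8λ + 17.
λ = -4 ± i: negative real part.

stable spiral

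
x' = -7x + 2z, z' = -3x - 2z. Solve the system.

Coefficient matrix A = [[-7, 2], [-3, -2]].
Characteristic polynomial det(A - λI) = λ^2 + 9λ + 20 = 0.
Eigenvalues λ = -5, -4.
For λ=-5: (A-λI) row 1 is [-2, 2], so an eigenvector is (1, 1).
For λ=-4: (A-λI) row 1 is [-3, 2], so an eigenvector is (2, 3).
General solution: c_1e^(-5t)(1,1) + c_2e^(-4t)(2,3).

x(t) = c_1e^(-5t) + 2c_2e^(-4t), z(t) = c_1e^(-5t) + 3c_2e^(-4t)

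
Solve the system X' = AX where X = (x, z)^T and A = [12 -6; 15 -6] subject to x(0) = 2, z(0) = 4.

Coefficient matrix A = [[12, -6], [15, -6]].
Characteristic polynomial det(A - λI) = λ^2 - 6λ + 18 = 0.
Eigenvalues λ = 3 ± 3i (complex conjugate pair).
For λ=3+3i: an eigenvector is (1,2) - i(-1,-1) = (1 + i, 2 + i).
A real fundamental pair from Re and Im of e^((3+3i)t)v: X_1 = e^(3t)(cos(3t)·(1,2) + sin(3t)·(-1,-1)), X_2 = e^(3t)(sin(3t)·(1,2) - cos(3t)·(-1,-1)).
General solution: C_1X_1 + C_2X_2.
Applying x(0)=2, z(0)=4 gives C_1=2, C_2=0.

x(t) = -2e^(3t)sin(3t) + 2e^(3t)cos(3t), z(t) = -2e^(3t)sin(3t) + 4e^(3t)cos(3t)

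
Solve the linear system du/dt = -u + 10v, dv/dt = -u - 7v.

Coefficient matrix A = [[-1, 10], [-1, -7]].
Characteristic polynomial det(A - λI) = λ^2 + 8λ + 17 = 0.
Eigenvalues λ = -4 ± i (complex conjugate pair).
For λ=-4+i: an eigenvector is (3,-1) - i(-1,0) = (3 + i, -1).
A real fundamental pair from Re and Im of e^((-4+i)t)v: X_1 = e^(-4t)(cos(t)·(3,-1) + sin(t)·(-1,0)), X_2 = e^(-4t)(sin(t)·(3,-1) - cos(t)·(-1,0)).
General solution: K_1X_1 + K_2X_2.

u(t) = -K_1e^(-4t)sin(t) + 3K_1e^(-4t)cos(t) + 3K_2e^(-4t)sin(t) + K_2e^(-4t)cos(t), v(t) = -K_1e^(-4t)cos(t) - K_2e^(-4t)sin(t)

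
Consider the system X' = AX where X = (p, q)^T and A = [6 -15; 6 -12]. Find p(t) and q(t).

p(t) = -C_1e^(-3t)sin(3t) - 2C_1e^(-3t)cos(3t) - 2C_2e^(-3t)sin(3t) + C_2e^(-3t)cos(3t), q(t) = -C_1e^(-3t)sin(3t) - C_1e^(-3t)cos(3t) - C_2e^(-3t)sin(3t) + C_2e^(-3t)cos(3t)

Coefficient matrix A = [[6, -15], [6, -12]].
Characteristic polynomial det(A - λI) = λ^2 + 6λ + 18 = 0.
Eigenvalues λ = -3 ± 3i (complex conjugate pair).
For λ=-3+3i: an eigenvector is (-2,-1) - i(-1,-1) = (-2 + i, -1 + i).
A real fundamental pair from Re and Im of e^((-3+3i)t)v: X_1 = e^(-3t)(cos(3t)·(-2,-1) + sin(3t)·(-1,-1)), X_2 = e^(-3t)(sin(3t)·(-2,-1) - cos(3t)·(-1,-1)).
General solution: C_1X_1 + C_2X_2.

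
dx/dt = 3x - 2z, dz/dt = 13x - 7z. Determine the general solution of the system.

Coefficient matrix A = [[3, -2], [13, -7]].
Characteristic polynomial det(A - λI) = λ^2 + 4λ + 5 = 0.
Eigenvalues λ = -2 ± i (complex conjugate pair).
For λ=-2+i: an eigenvector is (1,2) - i(1,3) = (1 - i, 2 - 3i).
A real fundamental pair from Re and Im of e^((-2+i)t)v: X_1 = e^(-2t)(cos(t)·(1,2) + sin(t)·(1,3)), X_2 = e^(-2t)(sin(t)·(1,2) - cos(t)·(1,3)).
General solution: C_1X_1 + C_2X_2.

x(t) = C_1e^(-2t)sin(t) + C_1e^(-2t)cos(t) + C_2e^(-2t)sin(t) - C_2e^(-2t)cos(t), z(t) = 3C_1e^(-2t)sin(t) + 2C_1e^(-2t)cos(t) + 2C_2e^(-2t)sin(t) - 3C_2e^(-2t)cos(t)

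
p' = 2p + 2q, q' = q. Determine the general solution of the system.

Coefficient matrix A = [[2, 2], [0, 1]].
Characteristic polynomial det(A - λI) = λ^2 - 3λ + 2 = 0.
Eigenvalues λ = 1, 2.
For λ=1: (A-λI) row 1 is [1, 2], so an eigenvector is (2, -1).
For λ=2: (A-λI) row 1 is [0, 2], so an eigenvector is (-1, 0).
General solution: C_1e^(t)(2,-1) + C_2e^(2t)(-1,0).

p(t) = 2C_1e^(t) - C_2e^(2t), q(t) = -C_1e^(t)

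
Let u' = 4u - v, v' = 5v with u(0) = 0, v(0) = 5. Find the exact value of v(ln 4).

A = [[4,-1],[0,5]]; eigenvalues λ = 4, 5.
Eigenvectors: (-1,0) for λ=4, (1,-1) for λ=5.
From the initial condition, c_1 = -5, c_2 = -5.
v(ln 4) = (-5)(4^4)(0) + (-5)(4^5)(-1) = 5120.

5120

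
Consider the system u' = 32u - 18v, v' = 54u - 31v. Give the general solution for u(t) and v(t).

Coefficient matrix A = [[32, -18], [54, -31]].
Characteristic polynomial det(A - λI) = λ^2 - λ - 20 = 0.
Eigenvalues λ = -4, 5.
For λ=-4: (A-λI) row 1 is [36, -18], so an eigenvector is (-1, -2).
For λ=5: (A-λI) row 1 is [27, -18], so an eigenvector is (2, 3).
General solution: C_1e^(-4t)(-1,-2) + C_2e^(5t)(2,3).

u(t) = -C_1e^(-4t) + 2C_2e^(5t), v(t) = -2C_1e^(-4t) + 3C_2e^(5t)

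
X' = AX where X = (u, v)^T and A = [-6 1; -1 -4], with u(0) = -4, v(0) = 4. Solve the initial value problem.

Coefficient matrix A = [[-6, 1], [-1, -4]].
Characteristic polynomial det(A - λI) = λ^2 + 10λ + 25 = 0.
Single eigenvalue λ = -5 with algebraic multiplicity 2.
Eigenvector v = (-1,-1); generalized eigenvector w with (A-λI)w=v is (2,1).
General solution: e^(-5t)[C_1·v + C_2·(t·v + w)].
Applying u(0)=-4, v(0)=4 gives C_1=-12, C_2=-8.

u(t) = 8te^(-5t) - 4e^(-5t), v(t) = 8te^(-5t) + 4e^(-5t)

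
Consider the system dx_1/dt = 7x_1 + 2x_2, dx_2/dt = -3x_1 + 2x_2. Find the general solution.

Coefficient matrix A = [[7, 2], [-3, 2]].
Characteristic polynomial det(A - λI) = λ^2 - 9λ + 20 = 0.
Eigenvalues λ = 4, 5.
For λ=4: (A-λI) row 1 is [3, 2], so an eigenvector is (-2, 3).
For λ=5: (A-λI) row 1 is [2, 2], so an eigenvector is (-1, 1).
General solution: c_1e^(4t)(-2,3) + c_2e^(5t)(-1,1).

x_1(t) = -2c_1e^(4t) - c_2e^(5t), x_2(t) = 3c_1e^(4t) + c_2e^(5t)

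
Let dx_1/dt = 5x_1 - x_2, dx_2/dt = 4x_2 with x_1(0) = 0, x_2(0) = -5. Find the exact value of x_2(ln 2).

A = [[5,-1],[0,4]]; eigenvalues λ = 4, 5.
Eigenvectors: (1,1) for λ=4, (-1,0) for λ=5.
From the initial condition, c_1 = -5, c_2 = -5.
x_2(ln 2) = (-5)(2^4)(1) + (-5)(2^5)(0) = -80.

-80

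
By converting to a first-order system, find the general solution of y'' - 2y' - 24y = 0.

Let x_1 = y, x_2 = y'. Then x_1' = x_2 and x_2' = 24x_1 + 2x_2.
A = [[0,1],[24,2]]; det(A-λI) = λ^2 - 2λ - 24.
Eigenvalues λ = 6, -4 with eigenvectors (1,6), (1,-4).

y(t) = c_1e^(6t) + c_2e^(-4t)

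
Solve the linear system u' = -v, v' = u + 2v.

u(t) = -c_1e^(t) - c_2te^(t) - 2c_2e^(t), v(t) = c_1e^(t) + c_2te^(t) + 3c_2e^(t)

Coefficient matrix A = [[0, -1], [1, 2]].
Characteristic polynomial det(A - λI) = λ^2 - 2λ + 1 = 0.
Single eigenvalue λ = 1 with algebraic multiplicity 2.
Eigenvector v = (-1,1); generalized eigenvector w with (A-λI)w=v is (-2,3).
General solution: e^(t)[c_1·v + c_2·(t·v + w)].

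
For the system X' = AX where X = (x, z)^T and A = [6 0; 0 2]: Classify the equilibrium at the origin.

unstable node

A = [[6,0],[0,2]]; det(A-λI) = λ^2 - 8λ + 12.
λ = 2, 6: both positive.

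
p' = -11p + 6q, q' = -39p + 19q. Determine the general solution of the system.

Coefficient matrix A = [[-11, 6], [-39, 19]].
Characteristic polynomial det(A - λI) = λ^2 - 8λ + 25 = 0.
Eigenvalues λ = 4 ± 3i (complex conjugate pair).
For λ=4+3i: an eigenvector is (-1,-3) - i(-1,-2) = (-1 + i, -3 + 2i).
A real fundamental pair from Re and Im of e^((4+3i)t)v: X_1 = e^(4t)(cos(3t)·(-1,-3) + sin(3t)·(-1,-2)), X_2 = e^(4t)(sin(3t)·(-1,-3) - cos(3t)·(-1,-2)).
General solution: K_1X_1 + K_2X_2.

p(t) = -K_1e^(4t)sin(3t) - K_1e^(4t)cos(3t) - K_2e^(4t)sin(3t) + K_2e^(4t)cos(3t), q(t) = -2K_1e^(4t)sin(3t) - 3K_1e^(4t)cos(3t) - 3K_2e^(4t)sin(3t) + 2K_2e^(4t)cos(3t)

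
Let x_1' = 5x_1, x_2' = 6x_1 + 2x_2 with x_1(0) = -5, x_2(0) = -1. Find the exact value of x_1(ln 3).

-1215

A = [[5,0],[6,2]]; eigenvalues λ = 5, 2.
Eigenvectors: (1,2) for λ=5, (0,-1) for λ=2.
From the initial condition, c_1 = -5, c_2 = -9.
x_1(ln 3) = (-5)(3^5)(1) + (-9)(3^2)(0) = -1215.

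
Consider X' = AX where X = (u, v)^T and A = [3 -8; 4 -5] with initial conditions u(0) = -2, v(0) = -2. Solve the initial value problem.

Coefficient matrix A = [[3, -8], [4, -5]].
Characteristic polynomial det(A - λI) = λ^2 + 2λ + 17 = 0.
Eigenvalues λ = -1 ± 4i (complex conjugate pair).
For λ=-1+4i: an eigenvector is (-1,-1) - i(1,0) = (-1 - i, -1).
A real fundamental pair from Re and Im of e^((-1+4i)t)v: X_1 = e^(-t)(cos(4t)·(-1,-1) + sin(4t)·(1,0)), X_2 = e^(-t)(sin(4t)·(-1,-1) - cos(4t)·(1,0)).
General solution: C_1X_1 + C_2X_2.
Applying u(0)=-2, v(0)=-2 gives C_1=2, C_2=0.

u(t) = 2e^(-t)sin(4t) - 2e^(-t)cos(4t), v(t) = -2e^(-t)cos(4t)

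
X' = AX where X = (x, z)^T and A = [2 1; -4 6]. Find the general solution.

Coefficient matrix A = [[2, 1], [-4, 6]].
Characteristic polynomial det(A - λI) = λ^2 - 8λ + 16 = 0.
Single eigenvalue λ = 4 with algebraic multiplicity 2.
Eigenvector v = (1,2); generalized eigenvector w with (A-λI)w=v is (-2,-3).
General solution: e^(4t)[K_1·v + K_2·(t·v + w)].

x(t) = K_1e^(4t) + K_2te^(4t) - 2K_2e^(4t), z(t) = 2K_1e^(4t) + 2K_2te^(4t) - 3K_2e^(4t)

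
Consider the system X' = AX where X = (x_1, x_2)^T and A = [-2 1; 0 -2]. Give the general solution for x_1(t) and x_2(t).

x_1(t) = c_1e^(-2t) + c_2te^(-2t) - 2c_2e^(-2t), x_2(t) = c_2e^(-2t)

Coefficient matrix A = [[-2, 1], [0, -2]].
Characteristic polynomial det(A - λI) = λ^2 + 4λ + 4 = 0.
Single eigenvalue λ = -2 with algebraic multiplicity 2.
Eigenvector v = (1,0); generalized eigenvector w with (A-λI)w=v is (-2,1).
General solution: e^(-2t)[c_1·v + c_2·(t·v + w)].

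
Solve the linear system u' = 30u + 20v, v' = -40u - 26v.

Coefficient matrix A = [[30, 20], [-40, -26]].
Characteristic polynomial det(A - λI) = λ^2 - 4λ + 20 = 0.
Eigenvalues λ = 2 ± 4i (complex conjugate pair).
For λ=2+4i: an eigenvector is (1,-1) - i(2,-3) = (1 - 2i, -1 + 3i).
A real fundamental pair from Re and Im of e^((2+4i)t)v: X_1 = e^(2t)(cos(4t)·(1,-1) + sin(4t)·(2,-3)), X_2 = e^(2t)(sin(4t)·(1,-1) - cos(4t)·(2,-3)).
General solution: C_1X_1 + C_2X_2.

u(t) = 2C_1e^(2t)sin(4t) + C_1e^(2t)cos(4t) + C_2e^(2t)sin(4t) - 2C_2e^(2t)cos(4t), v(t) = -3C_1e^(2t)sin(4t) - C_1e^(2t)cos(4t) - C_2e^(2t)sin(4t) + 3C_2e^(2t)cos(4t)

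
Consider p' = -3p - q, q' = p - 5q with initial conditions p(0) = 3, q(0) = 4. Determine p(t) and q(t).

p(t) = -te^(-4t) + 3e^(-4t), q(t) = -te^(-4t) + 4e^(-4t)

Coefficient matrix A = [[-3, -1], [1, -5]].
Characteristic polynomial det(A - λI) = λ^2 + 8λ + 16 = 0.
Single eigenvalue λ = -4 with algebraic multiplicity 2.
Eigenvector v = (1,1); generalized eigenvector w with (A-λI)w=v is (0,-1).
General solution: e^(-4t)[C_1·v + C_2·(t·v + w)].
Applying p(0)=3, q(0)=4 gives C_1=3, C_2=-1.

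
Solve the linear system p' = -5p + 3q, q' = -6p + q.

Coefficient matrix A = [[-5, 3], [-6, 1]].
Characteristic polynomial det(A - λI) = λ^2 + 4λ + 13 = 0.
Eigenvalues λ = -2 ± 3i (complex conjugate pair).
For λ=-2+3i: an eigenvector is (-1,-1) - i(0,1) = (-1, -1 - i).
A real fundamental pair from Re and Im of e^((-2+3i)t)v: X_1 = e^(-2t)(cos(3t)·(-1,-1) + sin(3t)·(0,1)), X_2 = e^(-2t)(sin(3t)·(-1,-1) - cos(3t)·(0,1)).
General solution: C_1X_1 + C_2X_2.

p(t) = -C_1e^(-2t)cos(3t) - C_2e^(-2t)sin(3t), q(t) = C_1e^(-2t)sin(3t) - C_1e^(-2t)cos(3t) - C_2e^(-2t)sin(3t) - C_2e^(-2t)cos(3t)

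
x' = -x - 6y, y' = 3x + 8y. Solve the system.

Coefficient matrix A = [[-1, -6], [3, 8]].
Characteristic polynomial det(A - λI) = λ^2 - 7λ + 10 = 0.
Eigenvalues λ = 5, 2.
For λ=5: (A-λI) row 1 is [-6, -6], so an eigenvector is (1, -1).
For λ=2: (A-λI) row 1 is [-3, -6], so an eigenvector is (-2, 1).
General solution: c_1e^(5t)(1,-1) + c_2e^(2t)(-2,1).

x(t) = c_1e^(5t) - 2c_2e^(2t), y(t) = -c_1e^(5t) + c_2e^(2t)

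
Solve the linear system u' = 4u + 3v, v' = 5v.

u(t) = -C_1e^(4t) - 3C_2e^(5t), v(t) = -C_2e^(5t)

Coefficient matrix A = [[4, 3], [0, 5]].
Characteristic polynomial det(A - λI) = λ^2 - 9λ + 20 = 0.
Eigenvalues λ = 4, 5.
For λ=4: (A-λI) row 1 is [0, 3], so an eigenvector is (-1, 0).
For λ=5: (A-λI) row 1 is [-1, 3], so an eigenvector is (-3, -1).
General solution: C_1e^(4t)(-1,0) + C_2e^(5t)(-3,-1).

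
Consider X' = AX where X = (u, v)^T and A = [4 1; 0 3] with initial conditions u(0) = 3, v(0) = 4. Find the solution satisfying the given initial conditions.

Coefficient matrix A = [[4, 1], [0, 3]].
Characteristic polynomial det(A - λI) = λ^2 - 7λ + 12 = 0.
Eigenvalues λ = 4, 3.
For λ=4: (A-λI) row 1 is [0, 1], so an eigenvector is (-1, 0).
For λ=3: (A-λI) row 1 is [1, 1], so an eigenvector is (-1, 1).
General solution: K_1e^(4t)(-1,0) + K_2e^(3t)(-1,1).
Applying u(0)=3, v(0)=4 gives K_1=-7, K_2=4.

u(t) = 7e^(4t) - 4e^(3t), v(t) = 4e^(3t)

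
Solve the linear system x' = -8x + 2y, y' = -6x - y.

Coefficient matrix A = [[-8, 2], [-6, -1]].
Characteristic polynomial det(A - λI) = λ^2 + 9λ + 20 = 0.
Eigenvalues λ = -5, -4.
For λ=-5: (A-λI) row 1 is [-3, 2], so an eigenvector is (2, 3).
For λ=-4: (A-λI) row 1 is [-4, 2], so an eigenvector is (-1, -2).
General solution: C_1e^(-5t)(2,3) + C_2e^(-4t)(-1,-2).

x(t) = 2C_1e^(-5t) - C_2e^(-4t), y(t) = 3C_1e^(-5t) - 2C_2e^(-4t)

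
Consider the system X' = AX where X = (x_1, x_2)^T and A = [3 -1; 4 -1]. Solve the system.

x_1(t) = c_1e^(t) + c_2te^(t) - c_2e^(t), x_2(t) = 2c_1e^(t) + 2c_2te^(t) - 3c_2e^(t)

Coefficient matrix A = [[3, -1], [4, -1]].
Characteristic polynomial det(A - λI) = λ^2 - 2λ + 1 = 0.
Single eigenvalue λ = 1 with algebraic multiplicity 2.
Eigenvector v = (1,2); generalized eigenvector w with (A-λI)w=v is (-1,-3).
General solution: e^(t)[c_1·v + c_2·(t·v + w)].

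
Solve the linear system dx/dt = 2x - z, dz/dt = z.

x(t) = c_1e^(t) - c_2e^(2t), z(t) = c_1e^(t)

Coefficient matrix A = [[2, -1], [0, 1]].
Characteristic polynomial det(A - λI) = λ^2 - 3λ + 2 = 0.
Eigenvalues λ = 1, 2.
For λ=1: (A-λI) row 1 is [1, -1], so an eigenvector is (1, 1).
For λ=2: (A-λI) row 1 is [0, -1], so an eigenvector is (-1, 0).
General solution: c_1e^(t)(1,1) + c_2e^(2t)(-1,0).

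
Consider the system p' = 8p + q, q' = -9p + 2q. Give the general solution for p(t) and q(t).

Coefficient matrix A = [[8, 1], [-9, 2]].
Characteristic polynomial det(A - λI) = λ^2 - 10λ + 25 = 0.
Single eigenvalue λ = 5 with algebraic multiplicity 2.
Eigenvector v = (-1,3); generalized eigenvector w with (A-λI)w=v is (-1,2).
General solution: e^(5t)[c_1·v + c_2·(t·v + w)].

p(t) = -c_1e^(5t) - c_2te^(5t) - c_2e^(5t), q(t) = 3c_1e^(5t) + 3c_2te^(5t) + 2c_2e^(5t)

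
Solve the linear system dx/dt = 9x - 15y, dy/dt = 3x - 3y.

x(t) = -2K_1e^(3t)sin(3t) - K_1e^(3t)cos(3t) - K_2e^(3t)sin(3t) + 2K_2e^(3t)cos(3t), y(t) = -K_1e^(3t)sin(3t) + K_2e^(3t)cos(3t)

Coefficient matrix A = [[9, -15], [3, -3]].
Characteristic polynomial det(A - λI) = λ^2 - 6λ + 18 = 0.
Eigenvalues λ = 3 ± 3i (complex conjugate pair).
For λ=3+3i: an eigenvector is (-1,0) - i(-2,-1) = (-1 + 2i, 0 + i).
A real fundamental pair from Re and Im of e^((3+3i)t)v: X_1 = e^(3t)(cos(3t)·(-1,0) + sin(3t)·(-2,-1)), X_2 = e^(3t)(sin(3t)·(-1,0) - cos(3t)·(-2,-1)).
General solution: K_1X_1 + K_2X_2.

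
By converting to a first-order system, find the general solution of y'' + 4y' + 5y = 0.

Let x_1 = y, x_2 = y'. Then x_1' = x_2 and x_2' = -5x_1 - 4x_2.
A = [[0,1],[-5,-4]]; det(A-λI) = λ^2 + 4λ + 5.
Eigenvalues λ = -2 ± i.

y(t) = K_1e^(-2t)cos(t) + K_2e^(-2t)sin(t)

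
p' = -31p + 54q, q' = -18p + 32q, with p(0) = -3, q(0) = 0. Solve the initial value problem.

p(t) = 9e^(5t) - 12e^(-4t), q(t) = 6e^(5t) - 6e^(-4t)

Coefficient matrix A = [[-31, 54], [-18, 32]].
Characteristic polynomial det(A - λI) = λ^2 - λ - 20 = 0.
Eigenvalues λ = 5, -4.
For λ=5: (A-λI) row 1 is [-36, 54], so an eigenvector is (3, 2).
For λ=-4: (A-λI) row 1 is [-27, 54], so an eigenvector is (-2, -1).
General solution: C_1e^(5t)(3,2) + C_2e^(-4t)(-2,-1).
Applying p(0)=-3, q(0)=0 gives C_1=3, C_2=6.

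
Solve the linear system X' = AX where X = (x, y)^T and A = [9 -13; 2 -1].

Coefficient matrix A = [[9, -13], [2, -1]].
Characteristic polynomial det(A - λI) = λ^2 - 8λ + 17 = 0.
Eigenvalues λ = 4 ± i (complex conjugate pair).
For λ=4+i: an eigenvector is (2,1) - i(-3,-1) = (2 + 3i, 1 + i).
A real fundamental pair from Re and Im of e^((4+i)t)v: X_1 = e^(4t)(cos(t)·(2,1) + sin(t)·(-3,-1)), X_2 = e^(4t)(sin(t)·(2,1) - cos(t)·(-3,-1)).
General solution: C_1X_1 + C_2X_2.

x(t) = -3C_1e^(4t)sin(t) + 2C_1e^(4t)cos(t) + 2C_2e^(4t)sin(t) + 3C_2e^(4t)cos(t), y(t) = -C_1e^(4t)sin(t) + C_1e^(4t)cos(t) + C_2e^(4t)sin(t) + C_2e^(4t)cos(t)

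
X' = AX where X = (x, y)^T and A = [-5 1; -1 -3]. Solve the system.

Coefficient matrix A = [[-5, 1], [-1, -3]].
Characteristic polynomial det(A - λI) = λ^2 + 8λ + 16 = 0.
Single eigenvalue λ = -4 with algebraic multiplicity 2.
Eigenvector v = (1,1); generalized eigenvector w with (A-λI)w=v is (-3,-2).
General solution: e^(-4t)[C_1·v + C_2·(t·v + w)].

x(t) = C_1e^(-4t) + C_2te^(-4t) - 3C_2e^(-4t), y(t) = C_1e^(-4t) + C_2te^(-4t) - 2C_2e^(-4t)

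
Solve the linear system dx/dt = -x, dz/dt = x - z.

Coefficient matrix A = [[-1, 0], [1, -1]].
Characteristic polynomial det(A - λI) = λ^2 + 2λ + 1 = 0.
Single eigenvalue λ = -1 with algebraic multiplicity 2.
Eigenvector v = (0,1); generalized eigenvector w with (A-λI)w=v is (1,-3).
General solution: e^(-t)[C_1·v + C_2·(t·v + w)].

x(t) = C_2e^(-t), z(t) = C_1e^(-t) + C_2te^(-t) - 3C_2e^(-t)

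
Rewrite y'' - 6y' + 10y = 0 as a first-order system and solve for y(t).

y(t) = c_1e^(3t)cos(t) + c_2e^(3t)sin(t)

Let x_1 = y, x_2 = y'. Then x_1' = x_2 and x_2' = -10x_1 + 6x_2.
A = [[0,1],[-10,6]]; det(A-λI) = λ^2 - 6λ + 10.
Eigenvalues λ = 3 ± i.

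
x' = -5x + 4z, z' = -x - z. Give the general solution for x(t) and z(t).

x(t) = 2K_1e^(-3t) + 2K_2te^(-3t) - K_2e^(-3t), z(t) = K_1e^(-3t) + K_2te^(-3t)

Coefficient matrix A = [[-5, 4], [-1, -1]].
Characteristic polynomial det(A - λI) = λ^2 + 6λ + 9 = 0.
Single eigenvalue λ = -3 with algebraic multiplicity 2.
Eigenvector v = (2,1); generalized eigenvector w with (A-λI)w=v is (-1,0).
General solution: e^(-3t)[K_1·v + K_2·(t·v + w)].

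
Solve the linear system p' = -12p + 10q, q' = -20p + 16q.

p(t) = -K_1e^(2t)sin(2t) - 2K_1e^(2t)cos(2t) - 2K_2e^(2t)sin(2t) + K_2e^(2t)cos(2t), q(t) = -K_1e^(2t)sin(2t) - 3K_1e^(2t)cos(2t) - 3K_2e^(2t)sin(2t) + K_2e^(2t)cos(2t)

Coefficient matrix A = [[-12, 10], [-20, 16]].
Characteristic polynomial det(A - λI) = λ^2 - 4λ + 8 = 0.
Eigenvalues λ = 2 ± 2i (complex conjugate pair).
For λ=2+2i: an eigenvector is (-2,-3) - i(-1,-1) = (-2 + i, -3 + i).
A real fundamental pair from Re and Im of e^((2+2i)t)v: X_1 = e^(2t)(cos(2t)·(-2,-3) + sin(2t)·(-1,-1)), X_2 = e^(2t)(sin(2t)·(-2,-3) - cos(2t)·(-1,-1)).
General solution: K_1X_1 + K_2X_2.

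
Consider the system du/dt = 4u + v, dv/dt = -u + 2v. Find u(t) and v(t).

u(t) = K_1e^(3t) + K_2te^(3t) + 2K_2e^(3t), v(t) = -K_1e^(3t) - K_2te^(3t) - K_2e^(3t)

Coefficient matrix A = [[4, 1], [-1, 2]].
Characteristic polynomial det(A - λI) = λ^2 - 6λ + 9 = 0.
Single eigenvalue λ = 3 with algebraic multiplicity 2.
Eigenvector v = (1,-1); generalized eigenvector w with (A-λI)w=v is (2,-1).
General solution: e^(3t)[K_1·v + K_2·(t·v + w)].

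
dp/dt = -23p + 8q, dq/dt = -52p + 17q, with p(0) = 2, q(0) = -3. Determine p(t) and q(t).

p(t) = -16e^(-3t)sin(4t) + 2e^(-3t)cos(4t), q(t) = -41e^(-3t)sin(4t) - 3e^(-3t)cos(4t)

Coefficient matrix A = [[-23, 8], [-52, 17]].
Characteristic polynomial det(A - λI) = λ^2 + 6λ + 25 = 0.
Eigenvalues λ = -3 ± 4i (complex conjugate pair).
For λ=-3+4i: an eigenvector is (-1,-2) - i(1,3) = (-1 - i, -2 - 3i).
A real fundamental pair from Re and Im of e^((-3+4i)t)v: X_1 = e^(-3t)(cos(4t)·(-1,-2) + sin(4t)·(1,3)), X_2 = e^(-3t)(sin(4t)·(-1,-2) - cos(4t)·(1,3)).
General solution: K_1X_1 + K_2X_2.
Applying p(0)=2, q(0)=-3 gives K_1=-9, K_2=7.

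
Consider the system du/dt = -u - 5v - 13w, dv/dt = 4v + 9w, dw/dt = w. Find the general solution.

Coefficient matrix A = [[-1, -5, -13], [0, 4, 9], [0, 0, 1]].
det(A - λI) = 0 gives eigenvalues λ = -1, 4, 1.
For λ=-1: eigenvector (1,0,0).
For λ=4: eigenvector (-1,1,0).
For λ=1: eigenvector (1,-3,1).
General solution: K_1e^(-t)(1,0,0) + K_2e^(4t)(-1,1,0) + K_3e^(t)(1,-3,1).

u(t) = K_1e^(-t) - K_2e^(4t) + K_3e^(t), v(t) = K_2e^(4t) - 3K_3e^(t), w(t) = K_3e^(t)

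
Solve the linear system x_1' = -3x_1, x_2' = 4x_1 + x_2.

x_1(t) = -c_1e^(-3t), x_2(t) = c_1e^(-3t) + c_2e^(t)

Coefficient matrix A = [[-3, 0], [4, 1]].
Characteristic polynomial det(A - λI) = λ^2 + 2λ - 3 = 0.
Eigenvalues λ = -3, 1.
For λ=-3: (A-λI) row 2 is [4, 4], so an eigenvector is (-1, 1).
For λ=1: (A-λI) row 1 is [-4, 0], so an eigenvector is (0, 1).
General solution: c_1e^(-3t)(-1,1) + c_2e^(t)(0,1).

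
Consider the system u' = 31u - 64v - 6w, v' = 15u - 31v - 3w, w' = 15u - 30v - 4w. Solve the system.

u(t) = 7K_1e^(t) + 2K_2e^(-t) + 2K_3e^(-4t), v(t) = 3K_1e^(t) + K_2e^(-t) + K_3e^(-4t), w(t) = 3K_1e^(t) + K_3e^(-4t)

Coefficient matrix A = [[31, -64, -6], [15, -31, -3], [15, -30, -4]].
det(A - λI) = 0 gives eigenvalues λ = 1, -1, -4.
For λ=1: eigenvector (7,3,3).
For λ=-1: eigenvector (2,1,0).
For λ=-4: eigenvector (2,1,1).
General solution: K_1e^(t)(7,3,3) + K_2e^(-t)(2,1,0) + K_3e^(-4t)(2,1,1).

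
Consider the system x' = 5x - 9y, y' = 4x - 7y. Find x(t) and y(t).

x(t) = 3K_1e^(-t) + 3K_2te^(-t) + 2K_2e^(-t), y(t) = 2K_1e^(-t) + 2K_2te^(-t) + K_2e^(-t)

Coefficient matrix A = [[5, -9], [4, -7]].
Characteristic polynomial det(A - λI) = λ^2 + 2λ + 1 = 0.
Single eigenvalue λ = -1 with algebraic multiplicity 2.
Eigenvector v = (3,2); generalized eigenvector w with (A-λI)w=v is (2,1).
General solution: e^(-t)[K_1·v + K_2·(t·v + w)].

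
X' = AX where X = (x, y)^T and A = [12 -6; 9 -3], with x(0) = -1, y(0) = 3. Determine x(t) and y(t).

x(t) = -9e^(6t) + 8e^(3t), y(t) = -9e^(6t) + 12e^(3t)

Coefficient matrix A = [[12, -6], [9, -3]].
Characteristic polynomial det(A - λI) = λ^2 - 9λ + 18 = 0.
Eigenvalues λ = 6, 3.
For λ=6: (A-λI) row 1 is [6, -6], so an eigenvector is (-1, -1).
For λ=3: (A-λI) row 1 is [9, -6], so an eigenvector is (2, 3).
General solution: C_1e^(6t)(-1,-1) + C_2e^(3t)(2,3).
Applying x(0)=-1, y(0)=3 gives C_1=9, C_2=4.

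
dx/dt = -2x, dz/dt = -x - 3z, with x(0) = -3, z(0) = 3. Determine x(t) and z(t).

x(t) = -3e^(-2t), z(t) = 3e^(-2t)

Coefficient matrix A = [[-2, 0], [-1, -3]].
Characteristic polynomial det(A - λI) = λ^2 + 5λ + 6 = 0.
Eigenvalues λ = -2, -3.
For λ=-2: (A-λI) row 2 is [-1, -1], so an eigenvector is (1, -1).
For λ=-3: (A-λI) row 1 is [1, 0], so an eigenvector is (0, 1).
General solution: K_1e^(-2t)(1,-1) + K_2e^(-3t)(0,1).
Applying x(0)=-3, z(0)=3 gives K_1=-3, K_2=0.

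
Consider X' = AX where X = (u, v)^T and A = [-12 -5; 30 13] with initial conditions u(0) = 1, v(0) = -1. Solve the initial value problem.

u(t) = -e^(3t) + 2e^(-2t), v(t) = 3e^(3t) - 4e^(-2t)

Coefficient matrix A = [[-12, -5], [30, 13]].
Characteristic polynomial det(A - λI) = λ^2 - λ - 6 = 0.
Eigenvalues λ = 3, -2.
For λ=3: (A-λI) row 1 is [-15, -5], so an eigenvector is (1, -3).
For λ=-2: (A-λI) row 1 is [-10, -5], so an eigenvector is (1, -2).
General solution: c_1e^(3t)(1,-3) + c_2e^(-2t)(1,-2).
Applying u(0)=1, v(0)=-1 gives c_1=-1, c_2=2.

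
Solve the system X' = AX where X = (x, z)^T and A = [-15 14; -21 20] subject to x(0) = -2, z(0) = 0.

Coefficient matrix A = [[-15, 14], [-21, 20]].
Characteristic polynomial det(A - λI) = λ^2 - 5λ - 6 = 0.
Eigenvalues λ = -1, 6.
For λ=-1: (A-λI) row 1 is [-14, 14], so an eigenvector is (-1, -1).
For λ=6: (A-λI) row 1 is [-21, 14], so an eigenvector is (-2, -3).
General solution: c_1e^(-t)(-1,-1) + c_2e^(6t)(-2,-3).
Applying x(0)=-2, z(0)=0 gives c_1=6, c_2=-2.

x(t) = 4e^(6t) - 6e^(-t), z(t) = 6e^(6t) - 6e^(-t)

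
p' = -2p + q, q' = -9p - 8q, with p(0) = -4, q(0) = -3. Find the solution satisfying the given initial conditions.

Coefficient matrix A = [[-2, 1], [-9, -8]].
Characteristic polynomial det(A - λI) = λ^2 + 10λ + 25 = 0.
Single eigenvalue λ = -5 with algebraic multiplicity 2.
Eigenvector v = (1,-3); generalized eigenvector w with (A-λI)w=v is (1,-2).
General solution: e^(-5t)[c_1·v + c_2·(t·v + w)].
Applying p(0)=-4, q(0)=-3 gives c_1=11, c_2=-15.

p(t) = -15te^(-5t) - 4e^(-5t), q(t) = 45te^(-5t) - 3e^(-5t)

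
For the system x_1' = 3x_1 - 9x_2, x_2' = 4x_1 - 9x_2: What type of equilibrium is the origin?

A = [[3,-9],[4,-9]]; det(A-λI) = λ^2 + 6λ + 9.
repeated λ = -3 with a single eigenvector.

stable improper node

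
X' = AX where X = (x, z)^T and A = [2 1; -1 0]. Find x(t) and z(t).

Coefficient matrix A = [[2, 1], [-1, 0]].
Characteristic polynomial det(A - λI) = λ^2 - 2λ + 1 = 0.
Single eigenvalue λ = 1 with algebraic multiplicity 2.
Eigenvector v = (-1,1); generalized eigenvector w with (A-λI)w=v is (1,-2).
General solution: e^(t)[c_1·v + c_2·(t·v + w)].

x(t) = -c_1e^(t) - c_2te^(t) + c_2e^(t), z(t) = c_1e^(t) + c_2te^(t) - 2c_2e^(t)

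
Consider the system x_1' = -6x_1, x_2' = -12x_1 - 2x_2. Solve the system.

Coefficient matrix A = [[-6, 0], [-12, -2]].
Characteristic polynomial det(A - λI) = λ^2 + 8λ + 12 = 0.
Eigenvalues λ = -6, -2.
For λ=-6: (A-λI) row 2 is [-12, 4], so an eigenvector is (1, 3).
For λ=-2: (A-λI) row 1 is [-4, 0], so an eigenvector is (0, 1).
General solution: c_1e^(-6t)(1,3) + c_2e^(-2t)(0,1).

x_1(t) = c_1e^(-6t), x_2(t) = 3c_1e^(-6t) + c_2e^(-2t)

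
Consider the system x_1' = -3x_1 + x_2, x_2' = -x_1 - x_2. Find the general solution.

Coefficient matrix A = [[-3, 1], [-1, -1]].
Characteristic polynomial det(A - λI) = λ^2 + 4λ + 4 = 0.
Single eigenvalue λ = -2 with algebraic multiplicity 2.
Eigenvector v = (-1,-1); generalized eigenvector w with (A-λI)w=v is (-1,-2).
General solution: e^(-2t)[c_1·v + c_2·(t·v + w)].

x_1(t) = -c_1e^(-2t) - c_2te^(-2t) - c_2e^(-2t), x_2(t) = -c_1e^(-2t) - c_2te^(-2t) - 2c_2e^(-2t)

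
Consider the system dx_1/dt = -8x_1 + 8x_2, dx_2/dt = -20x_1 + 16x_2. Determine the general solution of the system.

x_1(t) = K_1e^(4t)sin(4t) - K_1e^(4t)cos(4t) - K_2e^(4t)sin(4t) - K_2e^(4t)cos(4t), x_2(t) = 2K_1e^(4t)sin(4t) - K_1e^(4t)cos(4t) - K_2e^(4t)sin(4t) - 2K_2e^(4t)cos(4t)

Coefficient matrix A = [[-8, 8], [-20, 16]].
Characteristic polynomial det(A - λI) = λ^2 - 8λ + 32 = 0.
Eigenvalues λ = 4 ± 4i (complex conjugate pair).
For λ=4+4i: an eigenvector is (-1,-1) - i(1,2) = (-1 - i, -1 - 2i).
A real fundamental pair from Re and Im of e^((4+4i)t)v: X_1 = e^(4t)(cos(4t)·(-1,-1) + sin(4t)·(1,2)), X_2 = e^(4t)(sin(4t)·(-1,-1) - cos(4t)·(1,2)).
General solution: K_1X_1 + K_2X_2.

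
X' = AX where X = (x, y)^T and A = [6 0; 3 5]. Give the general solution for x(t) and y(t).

x(t) = K_1e^(6t), y(t) = 3K_1e^(6t) - K_2e^(5t)

Coefficient matrix A = [[6, 0], [3, 5]].
Characteristic polynomial det(A - λI) = λ^2 - 11λ + 30 = 0.
Eigenvalues λ = 6, 5.
For λ=6: (A-λI) row 2 is [3, -1], so an eigenvector is (1, 3).
For λ=5: (A-λI) row 1 is [1, 0], so an eigenvector is (0, -1).
General solution: K_1e^(6t)(1,3) + K_2e^(5t)(0,-1).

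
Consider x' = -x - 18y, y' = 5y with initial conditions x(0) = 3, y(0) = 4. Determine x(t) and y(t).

Coefficient matrix A = [[-1, -18], [0, 5]].
Characteristic polynomial det(A - λI) = λ^2 - 4λ - 5 = 0.
Eigenvalues λ = -1, 5.
For λ=-1: (A-λI) row 1 is [0, -18], so an eigenvector is (-1, 0).
For λ=5: (A-λI) row 1 is [-6, -18], so an eigenvector is (3, -1).
General solution: K_1e^(-t)(-1,0) + K_2e^(5t)(3,-1).
Applying x(0)=3, y(0)=4 gives K_1=-15, K_2=-4.

x(t) = -12e^(5t) + 15e^(-t), y(t) = 4e^(5t)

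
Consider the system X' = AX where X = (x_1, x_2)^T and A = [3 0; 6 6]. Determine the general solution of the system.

Coefficient matrix A = [[3, 0], [6, 6]].
Characteristic polynomial det(A - λI) = λ^2 - 9λ + 18 = 0.
Eigenvalues λ = 3, 6.
For λ=3: (A-λI) row 2 is [6, 3], so an eigenvector is (-1, 2).
For λ=6: (A-λI) row 1 is [-3, 0], so an eigenvector is (0, 1).
General solution: C_1e^(3t)(-1,2) + C_2e^(6t)(0,1).

x_1(t) = -C_1e^(3t), x_2(t) = 2C_1e^(3t) + C_2e^(6t)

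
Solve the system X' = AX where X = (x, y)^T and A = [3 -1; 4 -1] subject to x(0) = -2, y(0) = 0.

x(t) = -4te^(t) - 2e^(t), y(t) = -8te^(t)

Coefficient matrix A = [[3, -1], [4, -1]].
Characteristic polynomial det(A - λI) = λ^2 - 2λ + 1 = 0.
Single eigenvalue λ = 1 with algebraic multiplicity 2.
Eigenvector v = (1,2); generalized eigenvector w with (A-λI)w=v is (0,-1).
General solution: e^(t)[C_1·v + C_2·(t·v + w)].
Applying x(0)=-2, y(0)=0 gives C_1=-2, C_2=-4.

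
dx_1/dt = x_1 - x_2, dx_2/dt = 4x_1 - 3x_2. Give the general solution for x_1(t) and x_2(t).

Coefficient matrix A = [[1, -1], [4, -3]].
Characteristic polynomial det(A - λI) = λ^2 + 2λ + 1 = 0.
Single eigenvalue λ = -1 with algebraic multiplicity 2.
Eigenvector v = (-1,-2); generalized eigenvector w with (A-λI)w=v is (-2,-3).
General solution: e^(-t)[K_1·v + K_2·(t·v + w)].

x_1(t) = -K_1e^(-t) - K_2te^(-t) - 2K_2e^(-t), x_2(t) = -2K_1e^(-t) - 2K_2te^(-t) - 3K_2e^(-t)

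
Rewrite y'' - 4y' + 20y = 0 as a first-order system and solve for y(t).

y(t) = C_1e^(2t)cos(4t) + C_2e^(2t)sin(4t)

Let x_1 = y, x_2 = y'. Then x_1' = x_2 and x_2' = -20x_1 + 4x_2.
A = [[0,1],[-20,4]]; det(A-λI) = λ^2 - 4λ + 20.
Eigenvalues λ = 2 ± 4i.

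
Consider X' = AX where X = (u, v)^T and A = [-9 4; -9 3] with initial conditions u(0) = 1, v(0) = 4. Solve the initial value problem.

Coefficient matrix A = [[-9, 4], [-9, 3]].
Characteristic polynomial det(A - λI) = λ^2 + 6λ + 9 = 0.
Single eigenvalue λ = -3 with algebraic multiplicity 2.
Eigenvector v = (-2,-3); generalized eigenvector w with (A-λI)w=v is (-1,-2).
General solution: e^(-3t)[K_1·v + K_2·(t·v + w)].
Applying u(0)=1, v(0)=4 gives K_1=2, K_2=-5.

u(t) = 10te^(-3t) + e^(-3t), v(t) = 15te^(-3t) + 4e^(-3t)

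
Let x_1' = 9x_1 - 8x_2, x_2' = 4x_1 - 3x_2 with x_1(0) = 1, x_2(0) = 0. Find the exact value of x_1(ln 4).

2044

A = [[9,-8],[4,-3]]; eigenvalues λ = 5, 1.
Eigenvectors: (-2,-1) for λ=5, (-1,-1) for λ=1.
From the initial condition, c_1 = -1, c_2 = 1.
x_1(ln 4) = (-1)(4^5)(-2) + (1)(4^1)(-1) = 2044.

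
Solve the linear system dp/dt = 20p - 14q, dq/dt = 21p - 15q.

Coefficient matrix A = [[20, -14], [21, -15]].
Characteristic polynomial det(A - λI) = λ^2 - 5λ - 6 = 0.
Eigenvalues λ = -1, 6.
For λ=-1: (A-λI) row 1 is [21, -14], so an eigenvector is (-2, -3).
For λ=6: (A-λI) row 1 is [14, -14], so an eigenvector is (-1, -1).
General solution: K_1e^(-t)(-2,-3) + K_2e^(6t)(-1,-1).

p(t) = -2K_1e^(-t) - K_2e^(6t), q(t) = -3K_1e^(-t) - K_2e^(6t)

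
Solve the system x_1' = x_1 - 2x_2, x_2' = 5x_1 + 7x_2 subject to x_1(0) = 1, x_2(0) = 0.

x_1(t) = -3e^(4t)sin(t) + e^(4t)cos(t), x_2(t) = 5e^(4t)sin(t)

Coefficient matrix A = [[1, -2], [5, 7]].
Characteristic polynomial det(A - λI) = λ^2 - 8λ + 17 = 0.
Eigenvalues λ = 4 ± i (complex conjugate pair).
For λ=4+i: an eigenvector is (1,-1) - i(-1,2) = (1 + i, -1 - 2i).
A real fundamental pair from Re and Im of e^((4+i)t)v: X_1 = e^(4t)(cos(t)·(1,-1) + sin(t)·(-1,2)), X_2 = e^(4t)(sin(t)·(1,-1) - cos(t)·(-1,2)).
General solution: C_1X_1 + C_2X_2.
Applying x_1(0)=1, x_2(0)=0 gives C_1=2, C_2=-1.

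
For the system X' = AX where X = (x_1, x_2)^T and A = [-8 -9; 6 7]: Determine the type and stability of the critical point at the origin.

saddle

A = [[-8,-9],[6,7]]; det(A-λI) = λ^2 + λ - 2.
λ = 1, -2: opposite signs.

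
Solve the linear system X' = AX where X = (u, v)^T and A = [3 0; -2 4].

Coefficient matrix A = [[3, 0], [-2, 4]].
Characteristic polynomial det(A - λI) = λ^2 - 7λ + 12 = 0.
Eigenvalues λ = 3, 4.
For λ=3: (A-λI) row 2 is [-2, 1], so an eigenvector is (-1, -2).
For λ=4: (A-λI) row 1 is [-1, 0], so an eigenvector is (0, 1).
General solution: c_1e^(3t)(-1,-2) + c_2e^(4t)(0,1).

u(t) = -c_1e^(3t), v(t) = -2c_1e^(3t) + c_2e^(4t)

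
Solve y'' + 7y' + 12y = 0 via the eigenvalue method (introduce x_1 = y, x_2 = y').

y(t) = c_1e^(-4t) + c_2e^(-3t)

Let x_1 = y, x_2 = y'. Then x_1' = x_2 and x_2' = -12x_1 - 7x_2.
A = [[0,1],[-12,-7]]; det(A-λI) = λ^2 + 7λ + 12.
Eigenvalues λ = -4, -3 with eigenvectors (1,-4), (1,-3).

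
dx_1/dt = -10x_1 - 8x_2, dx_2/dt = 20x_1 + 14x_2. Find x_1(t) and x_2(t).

Coefficient matrix A = [[-10, -8], [20, 14]].
Characteristic polynomial det(A - λI) = λ^2 - 4λ + 20 = 0.
Eigenvalues λ = 2 ± 4i (complex conjugate pair).
For λ=2+4i: an eigenvector is (-1,1) - i(1,-2) = (-1 - i, 1 + 2i).
A real fundamental pair from Re and Im of e^((2+4i)t)v: X_1 = e^(2t)(cos(4t)·(-1,1) + sin(4t)·(1,-2)), X_2 = e^(2t)(sin(4t)·(-1,1) - cos(4t)·(1,-2)).
General solution: c_1X_1 + c_2X_2.

x_1(t) = c_1e^(2t)sin(4t) - c_1e^(2t)cos(4t) - c_2e^(2t)sin(4t) - c_2e^(2t)cos(4t), x_2(t) = -2c_1e^(2t)sin(4t) + c_1e^(2t)cos(4t) + c_2e^(2t)sin(4t) + 2c_2e^(2t)cos(4t)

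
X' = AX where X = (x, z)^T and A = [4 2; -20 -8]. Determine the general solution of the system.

Coefficient matrix A = [[4, 2], [-20, -8]].
Characteristic polynomial det(A - λI) = λ^2 + 4λ + 8 = 0.
Eigenvalues λ = -2 ± 2i (complex conjugate pair).
For λ=-2+2i: an eigenvector is (-1,3) - i(0,1) = (-1, 3 - i).
A real fundamental pair from Re and Im of e^((-2+2i)t)v: X_1 = e^(-2t)(cos(2t)·(-1,3) + sin(2t)·(0,1)), X_2 = e^(-2t)(sin(2t)·(-1,3) - cos(2t)·(0,1)).
General solution: c_1X_1 + c_2X_2.

x(t) = -c_1e^(-2t)cos(2t) - c_2e^(-2t)sin(2t), z(t) = c_1e^(-2t)sin(2t) + 3c_1e^(-2t)cos(2t) + 3c_2e^(-2t)sin(2t) - c_2e^(-2t)cos(2t)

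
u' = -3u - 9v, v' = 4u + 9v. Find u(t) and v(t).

u(t) = 3C_1e^(3t) + 3C_2te^(3t) + C_2e^(3t), v(t) = -2C_1e^(3t) - 2C_2te^(3t) - C_2e^(3t)

Coefficient matrix A = [[-3, -9], [4, 9]].
Characteristic polynomial det(A - λI) = λ^2 - 6λ + 9 = 0.
Single eigenvalue λ = 3 with algebraic multiplicity 2.
Eigenvector v = (3,-2); generalized eigenvector w with (A-λI)w=v is (1,-1).
General solution: e^(3t)[C_1·v + C_2·(t·v + w)].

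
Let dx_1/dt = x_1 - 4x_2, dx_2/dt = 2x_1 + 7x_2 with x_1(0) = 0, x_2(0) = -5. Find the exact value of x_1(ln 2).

240

A = [[1,-4],[2,7]]; eigenvalues λ = 5, 3.
Eigenvectors: (-1,1) for λ=5, (2,-1) for λ=3.
From the initial condition, c_1 = -10, c_2 = -5.
x_1(ln 2) = (-10)(2^5)(-1) + (-5)(2^3)(2) = 240.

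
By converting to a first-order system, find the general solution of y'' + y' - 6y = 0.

y(t) = c_1e^(2t) + c_2e^(-3t)

Let x_1 = y, x_2 = y'. Then x_1' = x_2 and x_2' = 6x_1 - x_2.
A = [[0,1],[6,-1]]; det(A-λI) = λ^2 + λ - 6.
Eigenvalues λ = 2, -3 with eigenvectors (1,2), (1,-3).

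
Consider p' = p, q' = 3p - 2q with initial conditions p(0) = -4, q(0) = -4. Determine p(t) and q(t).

p(t) = -4e^(t), q(t) = -4e^(t)

Coefficient matrix A = [[1, 0], [3, -2]].
Characteristic polynomial det(A - λI) = λ^2 + λ - 2 = 0.
Eigenvalues λ = -2, 1.
For λ=-2: (A-λI) row 1 is [3, 0], so an eigenvector is (0, -1).
For λ=1: (A-λI) row 2 is [3, -3], so an eigenvector is (1, 1).
General solution: K_1e^(-2t)(0,-1) + K_2e^(t)(1,1).
Applying p(0)=-4, q(0)=-4 gives K_1=0, K_2=-4.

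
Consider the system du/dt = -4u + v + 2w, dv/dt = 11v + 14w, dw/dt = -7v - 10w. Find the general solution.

u(t) = c_2e^(-3t) + c_3e^(-4t), v(t) = -2c_1e^(4t) - c_2e^(-3t), w(t) = c_1e^(4t) + c_2e^(-3t)

Coefficient matrix A = [[-4, 1, 2], [0, 11, 14], [0, -7, -10]].
det(A - λI) = 0 gives eigenvalues λ = 4, -3, -4.
For λ=4: eigenvector (0,-2,1).
For λ=-3: eigenvector (1,-1,1).
For λ=-4: eigenvector (1,0,0).
General solution: c_1e^(4t)(0,-2,1) + c_2e^(-3t)(1,-1,1) + c_3e^(-4t)(1,0,0).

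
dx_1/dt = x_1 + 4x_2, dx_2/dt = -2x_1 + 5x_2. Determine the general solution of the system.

x_1(t) = K_1e^(3t)sin(2t) - K_1e^(3t)cos(2t) - K_2e^(3t)sin(2t) - K_2e^(3t)cos(2t), x_2(t) = K_1e^(3t)sin(2t) - K_2e^(3t)cos(2t)

Coefficient matrix A = [[1, 4], [-2, 5]].
Characteristic polynomial det(A - λI) = λ^2 - 6λ + 13 = 0.
Eigenvalues λ = 3 ± 2i (complex conjugate pair).
For λ=3+2i: an eigenvector is (-1,0) - i(1,1) = (-1 - i, 0 - i).
A real fundamental pair from Re and Im of e^((3+2i)t)v: X_1 = e^(3t)(cos(2t)·(-1,0) + sin(2t)·(1,1)), X_2 = e^(3t)(sin(2t)·(-1,0) - cos(2t)·(1,1)).
General solution: K_1X_1 + K_2X_2.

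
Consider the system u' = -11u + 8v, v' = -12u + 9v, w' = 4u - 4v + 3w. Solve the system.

Coefficient matrix A = [[-11, 8, 0], [-12, 9, 0], [4, -4, 3]].
det(A - λI) = 0 gives eigenvalues λ = -3, 1, 3.
For λ=-3: eigenvector (1,1,0).
For λ=1: eigenvector (2,3,2).
For λ=3: eigenvector (0,0,1).
General solution: C_1e^(-3t)(1,1,0) + C_2e^(t)(2,3,2) + C_3e^(3t)(0,0,1).

u(t) = C_1e^(-3t) + 2C_2e^(t), v(t) = C_1e^(-3t) + 3C_2e^(t), w(t) = 2C_2e^(t) + C_3e^(3t)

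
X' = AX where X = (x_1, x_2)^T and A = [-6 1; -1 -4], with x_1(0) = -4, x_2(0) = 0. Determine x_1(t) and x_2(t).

x_1(t) = 4te^(-5t) - 4e^(-5t), x_2(t) = 4te^(-5t)

Coefficient matrix A = [[-6, 1], [-1, -4]].
Characteristic polynomial det(A - λI) = λ^2 + 10λ + 25 = 0.
Single eigenvalue λ = -5 with algebraic multiplicity 2.
Eigenvector v = (1,1); generalized eigenvector w with (A-λI)w=v is (-3,-2).
General solution: e^(-5t)[c_1·v + c_2·(t·v + w)].
Applying x_1(0)=-4, x_2(0)=0 gives c_1=8, c_2=4.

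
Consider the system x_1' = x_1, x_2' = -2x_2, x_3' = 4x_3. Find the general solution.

x_1(t) = c_1e^(t), x_2(t) = c_2e^(-2t), x_3(t) = c_3e^(4t)

Coefficient matrix A = [[1, 0, 0], [0, -2, 0], [0, 0, 4]].
det(A - λI) = 0 gives eigenvalues λ = 1, -2, 4.
For λ=1: eigenvector (1,0,0).
For λ=-2: eigenvector (0,1,0).
For λ=4: eigenvector (0,0,1).
General solution: c_1e^(t)(1,0,0) + c_2e^(-2t)(0,1,0) + c_3e^(4t)(0,0,1).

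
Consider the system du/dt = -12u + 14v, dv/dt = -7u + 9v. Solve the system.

Coefficient matrix A = [[-12, 14], [-7, 9]].
Characteristic polynomial det(A - λI) = λ^2 + 3λ - 10 = 0.
Eigenvalues λ = 2, -5.
For λ=2: (A-λI) row 1 is [-14, 14], so an eigenvector is (-1, -1).
For λ=-5: (A-λI) row 1 is [-7, 14], so an eigenvector is (-2, -1).
General solution: K_1e^(2t)(-1,-1) + K_2e^(-5t)(-2,-1).

u(t) = -K_1e^(2t) - 2K_2e^(-5t), v(t) = -K_1e^(2t) - K_2e^(-5t)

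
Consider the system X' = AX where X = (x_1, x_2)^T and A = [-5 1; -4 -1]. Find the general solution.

x_1(t) = K_1e^(-3t) + K_2te^(-3t) - 2K_2e^(-3t), x_2(t) = 2K_1e^(-3t) + 2K_2te^(-3t) - 3K_2e^(-3t)

Coefficient matrix A = [[-5, 1], [-4, -1]].
Characteristic polynomial det(A - λI) = λ^2 + 6λ + 9 = 0.
Single eigenvalue λ = -3 with algebraic multiplicity 2.
Eigenvector v = (1,2); generalized eigenvector w with (A-λI)w=v is (-2,-3).
General solution: e^(-3t)[K_1·v + K_2·(t·v + w)].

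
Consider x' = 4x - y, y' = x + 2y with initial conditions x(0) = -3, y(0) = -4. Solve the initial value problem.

Coefficient matrix A = [[4, -1], [1, 2]].
Characteristic polynomial det(A - λI) = λ^2 - 6λ + 9 = 0.
Single eigenvalue λ = 3 with algebraic multiplicity 2.
Eigenvector v = (-1,-1); generalized eigenvector w with (A-λI)w=v is (2,3).
General solution: e^(3t)[K_1·v + K_2·(t·v + w)].
Applying x(0)=-3, y(0)=-4 gives K_1=1, K_2=-1.

x(t) = te^(3t) - 3e^(3t), y(t) = te^(3t) - 4e^(3t)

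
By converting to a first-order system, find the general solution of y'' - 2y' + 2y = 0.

y(t) = K_1e^(t)cos(t) + K_2e^(t)sin(t)

Let x_1 = y, x_2 = y'. Then x_1' = x_2 and x_2' = -2x_1 + 2x_2.
A = [[0,1],[-2,2]]; det(A-λI) = λ^2 - 2λ + 2.
Eigenvalues λ = 1 ± i.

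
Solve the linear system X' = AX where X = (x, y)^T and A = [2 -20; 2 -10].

Coefficient matrix A = [[2, -20], [2, -10]].
Characteristic polynomial det(A - λI) = λ^2 + 8λ + 20 = 0.
Eigenvalues λ = -4 ± 2i (complex conjugate pair).
For λ=-4+2i: an eigenvector is (3,1) - i(-1,0) = (3 + i, 1).
A real fundamental pair from Re and Im of e^((-4+2i)t)v: X_1 = e^(-4t)(cos(2t)·(3,1) + sin(2t)·(-1,0)), X_2 = e^(-4t)(sin(2t)·(3,1) - cos(2t)·(-1,0)).
General solution: C_1X_1 + C_2X_2.

x(t) = -C_1e^(-4t)sin(2t) + 3C_1e^(-4t)cos(2t) + 3C_2e^(-4t)sin(2t) + C_2e^(-4t)cos(2t), y(t) = C_1e^(-4t)cos(2t) + C_2e^(-4t)sin(2t)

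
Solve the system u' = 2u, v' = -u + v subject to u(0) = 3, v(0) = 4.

Coefficient matrix A = [[2, 0], [-1, 1]].
Characteristic polynomial det(A - λI) = λ^2 - 3λ + 2 = 0.
Eigenvalues λ = 1, 2.
For λ=1: (A-λI) row 1 is [1, 0], so an eigenvector is (0, -1).
For λ=2: (A-λI) row 2 is [-1, -1], so an eigenvector is (-1, 1).
General solution: C_1e^(t)(0,-1) + C_2e^(2t)(-1,1).
Applying u(0)=3, v(0)=4 gives C_1=-7, C_2=-3.

u(t) = 3e^(2t), v(t) = -3e^(2t) + 7e^(t)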